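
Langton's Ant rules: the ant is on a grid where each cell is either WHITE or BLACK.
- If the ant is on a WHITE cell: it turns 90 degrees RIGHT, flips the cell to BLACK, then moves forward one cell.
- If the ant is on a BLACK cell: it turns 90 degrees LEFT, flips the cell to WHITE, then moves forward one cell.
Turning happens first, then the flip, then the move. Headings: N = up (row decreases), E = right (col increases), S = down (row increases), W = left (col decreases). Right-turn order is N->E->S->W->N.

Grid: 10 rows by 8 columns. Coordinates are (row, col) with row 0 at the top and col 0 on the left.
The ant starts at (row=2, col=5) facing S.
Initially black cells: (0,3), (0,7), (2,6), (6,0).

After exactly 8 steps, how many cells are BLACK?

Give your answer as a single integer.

Answer: 8

Derivation:
Step 1: on WHITE (2,5): turn R to W, flip to black, move to (2,4). |black|=5
Step 2: on WHITE (2,4): turn R to N, flip to black, move to (1,4). |black|=6
Step 3: on WHITE (1,4): turn R to E, flip to black, move to (1,5). |black|=7
Step 4: on WHITE (1,5): turn R to S, flip to black, move to (2,5). |black|=8
Step 5: on BLACK (2,5): turn L to E, flip to white, move to (2,6). |black|=7
Step 6: on BLACK (2,6): turn L to N, flip to white, move to (1,6). |black|=6
Step 7: on WHITE (1,6): turn R to E, flip to black, move to (1,7). |black|=7
Step 8: on WHITE (1,7): turn R to S, flip to black, move to (2,7). |black|=8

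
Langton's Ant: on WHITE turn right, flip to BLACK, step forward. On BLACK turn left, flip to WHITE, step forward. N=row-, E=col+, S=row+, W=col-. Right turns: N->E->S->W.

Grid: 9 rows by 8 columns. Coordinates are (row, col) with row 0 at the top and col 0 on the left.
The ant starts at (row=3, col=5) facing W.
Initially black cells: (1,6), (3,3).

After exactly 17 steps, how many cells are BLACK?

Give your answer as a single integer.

Step 1: on WHITE (3,5): turn R to N, flip to black, move to (2,5). |black|=3
Step 2: on WHITE (2,5): turn R to E, flip to black, move to (2,6). |black|=4
Step 3: on WHITE (2,6): turn R to S, flip to black, move to (3,6). |black|=5
Step 4: on WHITE (3,6): turn R to W, flip to black, move to (3,5). |black|=6
Step 5: on BLACK (3,5): turn L to S, flip to white, move to (4,5). |black|=5
Step 6: on WHITE (4,5): turn R to W, flip to black, move to (4,4). |black|=6
Step 7: on WHITE (4,4): turn R to N, flip to black, move to (3,4). |black|=7
Step 8: on WHITE (3,4): turn R to E, flip to black, move to (3,5). |black|=8
Step 9: on WHITE (3,5): turn R to S, flip to black, move to (4,5). |black|=9
Step 10: on BLACK (4,5): turn L to E, flip to white, move to (4,6). |black|=8
Step 11: on WHITE (4,6): turn R to S, flip to black, move to (5,6). |black|=9
Step 12: on WHITE (5,6): turn R to W, flip to black, move to (5,5). |black|=10
Step 13: on WHITE (5,5): turn R to N, flip to black, move to (4,5). |black|=11
Step 14: on WHITE (4,5): turn R to E, flip to black, move to (4,6). |black|=12
Step 15: on BLACK (4,6): turn L to N, flip to white, move to (3,6). |black|=11
Step 16: on BLACK (3,6): turn L to W, flip to white, move to (3,5). |black|=10
Step 17: on BLACK (3,5): turn L to S, flip to white, move to (4,5). |black|=9

Answer: 9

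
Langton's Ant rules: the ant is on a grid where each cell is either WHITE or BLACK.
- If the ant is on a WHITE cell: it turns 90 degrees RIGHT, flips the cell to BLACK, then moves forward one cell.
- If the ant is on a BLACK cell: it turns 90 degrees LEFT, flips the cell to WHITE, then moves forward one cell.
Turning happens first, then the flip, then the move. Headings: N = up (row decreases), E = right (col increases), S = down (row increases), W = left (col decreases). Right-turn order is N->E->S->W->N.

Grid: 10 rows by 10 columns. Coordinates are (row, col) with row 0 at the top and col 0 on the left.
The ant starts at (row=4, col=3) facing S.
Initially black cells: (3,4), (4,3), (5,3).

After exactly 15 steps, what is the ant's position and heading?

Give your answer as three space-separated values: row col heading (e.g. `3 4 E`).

Answer: 5 3 W

Derivation:
Step 1: on BLACK (4,3): turn L to E, flip to white, move to (4,4). |black|=2
Step 2: on WHITE (4,4): turn R to S, flip to black, move to (5,4). |black|=3
Step 3: on WHITE (5,4): turn R to W, flip to black, move to (5,3). |black|=4
Step 4: on BLACK (5,3): turn L to S, flip to white, move to (6,3). |black|=3
Step 5: on WHITE (6,3): turn R to W, flip to black, move to (6,2). |black|=4
Step 6: on WHITE (6,2): turn R to N, flip to black, move to (5,2). |black|=5
Step 7: on WHITE (5,2): turn R to E, flip to black, move to (5,3). |black|=6
Step 8: on WHITE (5,3): turn R to S, flip to black, move to (6,3). |black|=7
Step 9: on BLACK (6,3): turn L to E, flip to white, move to (6,4). |black|=6
Step 10: on WHITE (6,4): turn R to S, flip to black, move to (7,4). |black|=7
Step 11: on WHITE (7,4): turn R to W, flip to black, move to (7,3). |black|=8
Step 12: on WHITE (7,3): turn R to N, flip to black, move to (6,3). |black|=9
Step 13: on WHITE (6,3): turn R to E, flip to black, move to (6,4). |black|=10
Step 14: on BLACK (6,4): turn L to N, flip to white, move to (5,4). |black|=9
Step 15: on BLACK (5,4): turn L to W, flip to white, move to (5,3). |black|=8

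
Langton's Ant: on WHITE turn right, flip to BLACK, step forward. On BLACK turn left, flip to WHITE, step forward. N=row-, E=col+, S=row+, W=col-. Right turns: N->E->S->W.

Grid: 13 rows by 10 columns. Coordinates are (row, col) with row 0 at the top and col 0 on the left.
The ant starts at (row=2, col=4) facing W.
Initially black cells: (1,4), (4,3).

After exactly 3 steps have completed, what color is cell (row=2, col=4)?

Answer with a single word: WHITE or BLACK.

Answer: BLACK

Derivation:
Step 1: on WHITE (2,4): turn R to N, flip to black, move to (1,4). |black|=3
Step 2: on BLACK (1,4): turn L to W, flip to white, move to (1,3). |black|=2
Step 3: on WHITE (1,3): turn R to N, flip to black, move to (0,3). |black|=3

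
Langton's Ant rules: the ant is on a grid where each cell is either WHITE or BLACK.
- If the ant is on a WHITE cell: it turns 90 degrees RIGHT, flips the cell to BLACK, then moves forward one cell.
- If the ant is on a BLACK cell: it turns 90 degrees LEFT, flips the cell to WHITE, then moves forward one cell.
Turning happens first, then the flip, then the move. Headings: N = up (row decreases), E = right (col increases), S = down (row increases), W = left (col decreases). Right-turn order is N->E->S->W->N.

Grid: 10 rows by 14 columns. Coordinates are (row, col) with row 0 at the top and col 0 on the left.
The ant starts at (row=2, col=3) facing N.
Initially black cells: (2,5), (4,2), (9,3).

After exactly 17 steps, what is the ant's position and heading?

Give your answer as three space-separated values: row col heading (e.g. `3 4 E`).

Answer: 2 2 W

Derivation:
Step 1: on WHITE (2,3): turn R to E, flip to black, move to (2,4). |black|=4
Step 2: on WHITE (2,4): turn R to S, flip to black, move to (3,4). |black|=5
Step 3: on WHITE (3,4): turn R to W, flip to black, move to (3,3). |black|=6
Step 4: on WHITE (3,3): turn R to N, flip to black, move to (2,3). |black|=7
Step 5: on BLACK (2,3): turn L to W, flip to white, move to (2,2). |black|=6
Step 6: on WHITE (2,2): turn R to N, flip to black, move to (1,2). |black|=7
Step 7: on WHITE (1,2): turn R to E, flip to black, move to (1,3). |black|=8
Step 8: on WHITE (1,3): turn R to S, flip to black, move to (2,3). |black|=9
Step 9: on WHITE (2,3): turn R to W, flip to black, move to (2,2). |black|=10
Step 10: on BLACK (2,2): turn L to S, flip to white, move to (3,2). |black|=9
Step 11: on WHITE (3,2): turn R to W, flip to black, move to (3,1). |black|=10
Step 12: on WHITE (3,1): turn R to N, flip to black, move to (2,1). |black|=11
Step 13: on WHITE (2,1): turn R to E, flip to black, move to (2,2). |black|=12
Step 14: on WHITE (2,2): turn R to S, flip to black, move to (3,2). |black|=13
Step 15: on BLACK (3,2): turn L to E, flip to white, move to (3,3). |black|=12
Step 16: on BLACK (3,3): turn L to N, flip to white, move to (2,3). |black|=11
Step 17: on BLACK (2,3): turn L to W, flip to white, move to (2,2). |black|=10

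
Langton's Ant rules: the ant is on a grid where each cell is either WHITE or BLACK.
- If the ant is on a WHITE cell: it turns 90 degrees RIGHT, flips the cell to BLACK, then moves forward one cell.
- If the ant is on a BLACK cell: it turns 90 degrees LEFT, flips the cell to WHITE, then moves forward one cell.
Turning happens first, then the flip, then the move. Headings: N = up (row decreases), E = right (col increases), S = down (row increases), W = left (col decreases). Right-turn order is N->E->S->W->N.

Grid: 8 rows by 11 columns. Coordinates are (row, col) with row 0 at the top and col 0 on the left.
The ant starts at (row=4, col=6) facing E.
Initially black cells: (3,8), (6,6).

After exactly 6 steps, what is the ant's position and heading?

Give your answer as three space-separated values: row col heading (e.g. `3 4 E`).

Answer: 3 7 E

Derivation:
Step 1: on WHITE (4,6): turn R to S, flip to black, move to (5,6). |black|=3
Step 2: on WHITE (5,6): turn R to W, flip to black, move to (5,5). |black|=4
Step 3: on WHITE (5,5): turn R to N, flip to black, move to (4,5). |black|=5
Step 4: on WHITE (4,5): turn R to E, flip to black, move to (4,6). |black|=6
Step 5: on BLACK (4,6): turn L to N, flip to white, move to (3,6). |black|=5
Step 6: on WHITE (3,6): turn R to E, flip to black, move to (3,7). |black|=6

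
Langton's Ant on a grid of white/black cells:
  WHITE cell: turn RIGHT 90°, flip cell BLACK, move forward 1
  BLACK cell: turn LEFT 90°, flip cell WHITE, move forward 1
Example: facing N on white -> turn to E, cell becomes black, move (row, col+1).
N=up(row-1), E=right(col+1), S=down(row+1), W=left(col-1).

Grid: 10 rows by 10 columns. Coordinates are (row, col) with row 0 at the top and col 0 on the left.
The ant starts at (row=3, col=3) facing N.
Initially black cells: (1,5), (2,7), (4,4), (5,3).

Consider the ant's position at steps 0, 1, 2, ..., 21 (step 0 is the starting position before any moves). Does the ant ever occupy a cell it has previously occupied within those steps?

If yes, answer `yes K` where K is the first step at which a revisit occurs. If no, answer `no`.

Answer: yes 6

Derivation:
Step 1: on WHITE (3,3): turn R to E, flip to black, move to (3,4). |black|=5 — new cell
Step 2: on WHITE (3,4): turn R to S, flip to black, move to (4,4). |black|=6 — new cell
Step 3: on BLACK (4,4): turn L to E, flip to white, move to (4,5). |black|=5 — new cell
Step 4: on WHITE (4,5): turn R to S, flip to black, move to (5,5). |black|=6 — new cell
Step 5: on WHITE (5,5): turn R to W, flip to black, move to (5,4). |black|=7 — new cell
Step 6: on WHITE (5,4): turn R to N, flip to black, move to (4,4). |black|=8 — REVISIT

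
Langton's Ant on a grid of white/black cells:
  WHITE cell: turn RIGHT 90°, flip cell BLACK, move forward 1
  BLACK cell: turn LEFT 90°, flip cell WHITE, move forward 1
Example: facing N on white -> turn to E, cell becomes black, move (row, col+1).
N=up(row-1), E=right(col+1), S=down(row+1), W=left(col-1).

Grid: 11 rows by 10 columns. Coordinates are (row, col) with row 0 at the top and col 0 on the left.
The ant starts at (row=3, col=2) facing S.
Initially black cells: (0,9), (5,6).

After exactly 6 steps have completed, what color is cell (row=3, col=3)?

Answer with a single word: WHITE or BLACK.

Answer: BLACK

Derivation:
Step 1: on WHITE (3,2): turn R to W, flip to black, move to (3,1). |black|=3
Step 2: on WHITE (3,1): turn R to N, flip to black, move to (2,1). |black|=4
Step 3: on WHITE (2,1): turn R to E, flip to black, move to (2,2). |black|=5
Step 4: on WHITE (2,2): turn R to S, flip to black, move to (3,2). |black|=6
Step 5: on BLACK (3,2): turn L to E, flip to white, move to (3,3). |black|=5
Step 6: on WHITE (3,3): turn R to S, flip to black, move to (4,3). |black|=6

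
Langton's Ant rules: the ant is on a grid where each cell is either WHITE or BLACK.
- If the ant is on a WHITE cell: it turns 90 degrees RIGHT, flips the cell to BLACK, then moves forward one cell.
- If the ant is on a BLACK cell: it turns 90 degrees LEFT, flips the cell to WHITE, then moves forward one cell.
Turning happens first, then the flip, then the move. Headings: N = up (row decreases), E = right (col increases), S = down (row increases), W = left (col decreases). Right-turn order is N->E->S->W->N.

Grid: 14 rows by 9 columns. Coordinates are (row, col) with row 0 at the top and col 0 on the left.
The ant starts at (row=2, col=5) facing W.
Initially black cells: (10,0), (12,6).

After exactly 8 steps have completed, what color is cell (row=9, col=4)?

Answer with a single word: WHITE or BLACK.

Answer: WHITE

Derivation:
Step 1: on WHITE (2,5): turn R to N, flip to black, move to (1,5). |black|=3
Step 2: on WHITE (1,5): turn R to E, flip to black, move to (1,6). |black|=4
Step 3: on WHITE (1,6): turn R to S, flip to black, move to (2,6). |black|=5
Step 4: on WHITE (2,6): turn R to W, flip to black, move to (2,5). |black|=6
Step 5: on BLACK (2,5): turn L to S, flip to white, move to (3,5). |black|=5
Step 6: on WHITE (3,5): turn R to W, flip to black, move to (3,4). |black|=6
Step 7: on WHITE (3,4): turn R to N, flip to black, move to (2,4). |black|=7
Step 8: on WHITE (2,4): turn R to E, flip to black, move to (2,5). |black|=8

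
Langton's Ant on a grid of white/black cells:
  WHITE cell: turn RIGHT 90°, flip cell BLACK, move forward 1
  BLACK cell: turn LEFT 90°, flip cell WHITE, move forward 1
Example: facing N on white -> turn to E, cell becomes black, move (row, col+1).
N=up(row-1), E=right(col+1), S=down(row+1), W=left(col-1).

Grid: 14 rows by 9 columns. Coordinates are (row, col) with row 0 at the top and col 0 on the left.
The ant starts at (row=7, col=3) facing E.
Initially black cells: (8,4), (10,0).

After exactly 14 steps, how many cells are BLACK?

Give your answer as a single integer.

Answer: 12

Derivation:
Step 1: on WHITE (7,3): turn R to S, flip to black, move to (8,3). |black|=3
Step 2: on WHITE (8,3): turn R to W, flip to black, move to (8,2). |black|=4
Step 3: on WHITE (8,2): turn R to N, flip to black, move to (7,2). |black|=5
Step 4: on WHITE (7,2): turn R to E, flip to black, move to (7,3). |black|=6
Step 5: on BLACK (7,3): turn L to N, flip to white, move to (6,3). |black|=5
Step 6: on WHITE (6,3): turn R to E, flip to black, move to (6,4). |black|=6
Step 7: on WHITE (6,4): turn R to S, flip to black, move to (7,4). |black|=7
Step 8: on WHITE (7,4): turn R to W, flip to black, move to (7,3). |black|=8
Step 9: on WHITE (7,3): turn R to N, flip to black, move to (6,3). |black|=9
Step 10: on BLACK (6,3): turn L to W, flip to white, move to (6,2). |black|=8
Step 11: on WHITE (6,2): turn R to N, flip to black, move to (5,2). |black|=9
Step 12: on WHITE (5,2): turn R to E, flip to black, move to (5,3). |black|=10
Step 13: on WHITE (5,3): turn R to S, flip to black, move to (6,3). |black|=11
Step 14: on WHITE (6,3): turn R to W, flip to black, move to (6,2). |black|=12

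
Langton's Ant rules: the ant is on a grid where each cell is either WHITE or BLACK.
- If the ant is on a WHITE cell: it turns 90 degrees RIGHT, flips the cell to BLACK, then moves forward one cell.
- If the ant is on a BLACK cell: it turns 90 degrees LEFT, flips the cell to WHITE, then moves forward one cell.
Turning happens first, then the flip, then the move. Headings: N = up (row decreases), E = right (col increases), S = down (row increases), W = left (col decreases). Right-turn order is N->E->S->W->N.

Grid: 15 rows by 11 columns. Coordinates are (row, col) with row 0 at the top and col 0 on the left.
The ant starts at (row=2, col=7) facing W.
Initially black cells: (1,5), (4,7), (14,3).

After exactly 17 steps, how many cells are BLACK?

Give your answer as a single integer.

Step 1: on WHITE (2,7): turn R to N, flip to black, move to (1,7). |black|=4
Step 2: on WHITE (1,7): turn R to E, flip to black, move to (1,8). |black|=5
Step 3: on WHITE (1,8): turn R to S, flip to black, move to (2,8). |black|=6
Step 4: on WHITE (2,8): turn R to W, flip to black, move to (2,7). |black|=7
Step 5: on BLACK (2,7): turn L to S, flip to white, move to (3,7). |black|=6
Step 6: on WHITE (3,7): turn R to W, flip to black, move to (3,6). |black|=7
Step 7: on WHITE (3,6): turn R to N, flip to black, move to (2,6). |black|=8
Step 8: on WHITE (2,6): turn R to E, flip to black, move to (2,7). |black|=9
Step 9: on WHITE (2,7): turn R to S, flip to black, move to (3,7). |black|=10
Step 10: on BLACK (3,7): turn L to E, flip to white, move to (3,8). |black|=9
Step 11: on WHITE (3,8): turn R to S, flip to black, move to (4,8). |black|=10
Step 12: on WHITE (4,8): turn R to W, flip to black, move to (4,7). |black|=11
Step 13: on BLACK (4,7): turn L to S, flip to white, move to (5,7). |black|=10
Step 14: on WHITE (5,7): turn R to W, flip to black, move to (5,6). |black|=11
Step 15: on WHITE (5,6): turn R to N, flip to black, move to (4,6). |black|=12
Step 16: on WHITE (4,6): turn R to E, flip to black, move to (4,7). |black|=13
Step 17: on WHITE (4,7): turn R to S, flip to black, move to (5,7). |black|=14

Answer: 14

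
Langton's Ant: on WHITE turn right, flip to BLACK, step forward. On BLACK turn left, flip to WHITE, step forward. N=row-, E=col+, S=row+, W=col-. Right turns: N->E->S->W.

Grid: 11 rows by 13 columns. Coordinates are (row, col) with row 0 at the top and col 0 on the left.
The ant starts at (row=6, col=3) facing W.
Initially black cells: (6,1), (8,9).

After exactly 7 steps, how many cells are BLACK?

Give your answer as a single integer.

Answer: 7

Derivation:
Step 1: on WHITE (6,3): turn R to N, flip to black, move to (5,3). |black|=3
Step 2: on WHITE (5,3): turn R to E, flip to black, move to (5,4). |black|=4
Step 3: on WHITE (5,4): turn R to S, flip to black, move to (6,4). |black|=5
Step 4: on WHITE (6,4): turn R to W, flip to black, move to (6,3). |black|=6
Step 5: on BLACK (6,3): turn L to S, flip to white, move to (7,3). |black|=5
Step 6: on WHITE (7,3): turn R to W, flip to black, move to (7,2). |black|=6
Step 7: on WHITE (7,2): turn R to N, flip to black, move to (6,2). |black|=7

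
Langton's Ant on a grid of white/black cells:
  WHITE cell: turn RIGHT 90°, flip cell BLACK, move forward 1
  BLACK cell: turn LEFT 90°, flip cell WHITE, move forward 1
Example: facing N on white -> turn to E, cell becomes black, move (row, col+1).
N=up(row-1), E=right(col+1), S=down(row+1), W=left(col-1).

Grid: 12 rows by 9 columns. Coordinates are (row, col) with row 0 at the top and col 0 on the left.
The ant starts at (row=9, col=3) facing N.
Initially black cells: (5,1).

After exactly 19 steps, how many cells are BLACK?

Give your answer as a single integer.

Step 1: on WHITE (9,3): turn R to E, flip to black, move to (9,4). |black|=2
Step 2: on WHITE (9,4): turn R to S, flip to black, move to (10,4). |black|=3
Step 3: on WHITE (10,4): turn R to W, flip to black, move to (10,3). |black|=4
Step 4: on WHITE (10,3): turn R to N, flip to black, move to (9,3). |black|=5
Step 5: on BLACK (9,3): turn L to W, flip to white, move to (9,2). |black|=4
Step 6: on WHITE (9,2): turn R to N, flip to black, move to (8,2). |black|=5
Step 7: on WHITE (8,2): turn R to E, flip to black, move to (8,3). |black|=6
Step 8: on WHITE (8,3): turn R to S, flip to black, move to (9,3). |black|=7
Step 9: on WHITE (9,3): turn R to W, flip to black, move to (9,2). |black|=8
Step 10: on BLACK (9,2): turn L to S, flip to white, move to (10,2). |black|=7
Step 11: on WHITE (10,2): turn R to W, flip to black, move to (10,1). |black|=8
Step 12: on WHITE (10,1): turn R to N, flip to black, move to (9,1). |black|=9
Step 13: on WHITE (9,1): turn R to E, flip to black, move to (9,2). |black|=10
Step 14: on WHITE (9,2): turn R to S, flip to black, move to (10,2). |black|=11
Step 15: on BLACK (10,2): turn L to E, flip to white, move to (10,3). |black|=10
Step 16: on BLACK (10,3): turn L to N, flip to white, move to (9,3). |black|=9
Step 17: on BLACK (9,3): turn L to W, flip to white, move to (9,2). |black|=8
Step 18: on BLACK (9,2): turn L to S, flip to white, move to (10,2). |black|=7
Step 19: on WHITE (10,2): turn R to W, flip to black, move to (10,1). |black|=8

Answer: 8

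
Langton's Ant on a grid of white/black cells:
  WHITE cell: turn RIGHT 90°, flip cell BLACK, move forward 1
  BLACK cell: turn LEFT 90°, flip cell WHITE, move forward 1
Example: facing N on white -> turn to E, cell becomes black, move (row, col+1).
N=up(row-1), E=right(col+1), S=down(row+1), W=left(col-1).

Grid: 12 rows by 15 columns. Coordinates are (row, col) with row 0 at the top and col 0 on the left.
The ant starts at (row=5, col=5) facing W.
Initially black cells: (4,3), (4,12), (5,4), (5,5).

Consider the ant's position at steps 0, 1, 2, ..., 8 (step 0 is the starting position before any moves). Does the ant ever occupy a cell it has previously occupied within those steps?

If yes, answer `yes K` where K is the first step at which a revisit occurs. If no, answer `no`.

Step 1: on BLACK (5,5): turn L to S, flip to white, move to (6,5). |black|=3 — new cell
Step 2: on WHITE (6,5): turn R to W, flip to black, move to (6,4). |black|=4 — new cell
Step 3: on WHITE (6,4): turn R to N, flip to black, move to (5,4). |black|=5 — new cell
Step 4: on BLACK (5,4): turn L to W, flip to white, move to (5,3). |black|=4 — new cell
Step 5: on WHITE (5,3): turn R to N, flip to black, move to (4,3). |black|=5 — new cell
Step 6: on BLACK (4,3): turn L to W, flip to white, move to (4,2). |black|=4 — new cell
Step 7: on WHITE (4,2): turn R to N, flip to black, move to (3,2). |black|=5 — new cell
Step 8: on WHITE (3,2): turn R to E, flip to black, move to (3,3). |black|=6 — new cell
No revisit within 8 steps.

Answer: no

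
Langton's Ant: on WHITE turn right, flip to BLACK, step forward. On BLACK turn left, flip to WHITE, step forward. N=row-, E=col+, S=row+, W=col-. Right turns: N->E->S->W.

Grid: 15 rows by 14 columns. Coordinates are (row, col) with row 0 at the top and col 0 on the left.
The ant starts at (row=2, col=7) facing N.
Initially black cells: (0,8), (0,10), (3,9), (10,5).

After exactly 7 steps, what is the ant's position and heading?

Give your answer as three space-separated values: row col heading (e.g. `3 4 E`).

Step 1: on WHITE (2,7): turn R to E, flip to black, move to (2,8). |black|=5
Step 2: on WHITE (2,8): turn R to S, flip to black, move to (3,8). |black|=6
Step 3: on WHITE (3,8): turn R to W, flip to black, move to (3,7). |black|=7
Step 4: on WHITE (3,7): turn R to N, flip to black, move to (2,7). |black|=8
Step 5: on BLACK (2,7): turn L to W, flip to white, move to (2,6). |black|=7
Step 6: on WHITE (2,6): turn R to N, flip to black, move to (1,6). |black|=8
Step 7: on WHITE (1,6): turn R to E, flip to black, move to (1,7). |black|=9

Answer: 1 7 E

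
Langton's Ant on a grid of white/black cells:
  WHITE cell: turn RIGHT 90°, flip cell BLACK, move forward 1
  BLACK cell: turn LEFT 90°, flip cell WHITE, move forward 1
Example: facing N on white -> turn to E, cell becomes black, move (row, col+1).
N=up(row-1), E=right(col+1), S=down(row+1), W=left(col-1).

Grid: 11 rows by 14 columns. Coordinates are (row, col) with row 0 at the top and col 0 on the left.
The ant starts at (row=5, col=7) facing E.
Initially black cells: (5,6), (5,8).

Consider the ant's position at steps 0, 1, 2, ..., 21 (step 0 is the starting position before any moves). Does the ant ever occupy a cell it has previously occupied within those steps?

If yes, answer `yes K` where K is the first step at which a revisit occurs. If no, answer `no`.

Step 1: on WHITE (5,7): turn R to S, flip to black, move to (6,7). |black|=3 — new cell
Step 2: on WHITE (6,7): turn R to W, flip to black, move to (6,6). |black|=4 — new cell
Step 3: on WHITE (6,6): turn R to N, flip to black, move to (5,6). |black|=5 — new cell
Step 4: on BLACK (5,6): turn L to W, flip to white, move to (5,5). |black|=4 — new cell
Step 5: on WHITE (5,5): turn R to N, flip to black, move to (4,5). |black|=5 — new cell
Step 6: on WHITE (4,5): turn R to E, flip to black, move to (4,6). |black|=6 — new cell
Step 7: on WHITE (4,6): turn R to S, flip to black, move to (5,6). |black|=7 — REVISIT

Answer: yes 7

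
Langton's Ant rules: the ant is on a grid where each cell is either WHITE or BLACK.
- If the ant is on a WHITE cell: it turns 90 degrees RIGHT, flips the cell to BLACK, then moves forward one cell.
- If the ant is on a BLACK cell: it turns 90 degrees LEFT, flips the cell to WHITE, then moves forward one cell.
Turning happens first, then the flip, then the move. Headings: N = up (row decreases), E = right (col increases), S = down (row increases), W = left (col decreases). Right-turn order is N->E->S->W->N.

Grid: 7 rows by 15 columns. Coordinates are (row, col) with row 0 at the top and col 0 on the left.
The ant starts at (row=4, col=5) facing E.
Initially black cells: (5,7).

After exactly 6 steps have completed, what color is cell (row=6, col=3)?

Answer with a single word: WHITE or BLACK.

Answer: WHITE

Derivation:
Step 1: on WHITE (4,5): turn R to S, flip to black, move to (5,5). |black|=2
Step 2: on WHITE (5,5): turn R to W, flip to black, move to (5,4). |black|=3
Step 3: on WHITE (5,4): turn R to N, flip to black, move to (4,4). |black|=4
Step 4: on WHITE (4,4): turn R to E, flip to black, move to (4,5). |black|=5
Step 5: on BLACK (4,5): turn L to N, flip to white, move to (3,5). |black|=4
Step 6: on WHITE (3,5): turn R to E, flip to black, move to (3,6). |black|=5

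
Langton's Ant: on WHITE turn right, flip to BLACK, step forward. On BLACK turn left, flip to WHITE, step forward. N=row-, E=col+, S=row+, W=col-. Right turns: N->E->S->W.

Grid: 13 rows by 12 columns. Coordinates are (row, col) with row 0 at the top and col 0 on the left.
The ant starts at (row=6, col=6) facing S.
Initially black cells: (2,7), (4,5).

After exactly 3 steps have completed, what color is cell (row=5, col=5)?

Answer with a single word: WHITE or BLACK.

Answer: BLACK

Derivation:
Step 1: on WHITE (6,6): turn R to W, flip to black, move to (6,5). |black|=3
Step 2: on WHITE (6,5): turn R to N, flip to black, move to (5,5). |black|=4
Step 3: on WHITE (5,5): turn R to E, flip to black, move to (5,6). |black|=5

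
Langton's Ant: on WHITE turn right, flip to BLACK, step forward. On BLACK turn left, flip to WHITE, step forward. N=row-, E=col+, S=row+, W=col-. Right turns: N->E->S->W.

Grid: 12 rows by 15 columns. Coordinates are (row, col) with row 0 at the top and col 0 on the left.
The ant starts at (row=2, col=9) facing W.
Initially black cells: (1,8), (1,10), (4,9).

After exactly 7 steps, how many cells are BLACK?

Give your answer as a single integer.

Answer: 8

Derivation:
Step 1: on WHITE (2,9): turn R to N, flip to black, move to (1,9). |black|=4
Step 2: on WHITE (1,9): turn R to E, flip to black, move to (1,10). |black|=5
Step 3: on BLACK (1,10): turn L to N, flip to white, move to (0,10). |black|=4
Step 4: on WHITE (0,10): turn R to E, flip to black, move to (0,11). |black|=5
Step 5: on WHITE (0,11): turn R to S, flip to black, move to (1,11). |black|=6
Step 6: on WHITE (1,11): turn R to W, flip to black, move to (1,10). |black|=7
Step 7: on WHITE (1,10): turn R to N, flip to black, move to (0,10). |black|=8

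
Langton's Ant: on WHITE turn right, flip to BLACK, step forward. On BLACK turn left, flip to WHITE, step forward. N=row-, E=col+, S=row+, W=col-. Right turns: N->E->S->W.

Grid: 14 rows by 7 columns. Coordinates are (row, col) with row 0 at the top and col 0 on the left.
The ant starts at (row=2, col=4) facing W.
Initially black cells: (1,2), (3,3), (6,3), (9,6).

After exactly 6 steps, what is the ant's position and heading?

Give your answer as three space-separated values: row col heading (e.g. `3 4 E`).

Step 1: on WHITE (2,4): turn R to N, flip to black, move to (1,4). |black|=5
Step 2: on WHITE (1,4): turn R to E, flip to black, move to (1,5). |black|=6
Step 3: on WHITE (1,5): turn R to S, flip to black, move to (2,5). |black|=7
Step 4: on WHITE (2,5): turn R to W, flip to black, move to (2,4). |black|=8
Step 5: on BLACK (2,4): turn L to S, flip to white, move to (3,4). |black|=7
Step 6: on WHITE (3,4): turn R to W, flip to black, move to (3,3). |black|=8

Answer: 3 3 W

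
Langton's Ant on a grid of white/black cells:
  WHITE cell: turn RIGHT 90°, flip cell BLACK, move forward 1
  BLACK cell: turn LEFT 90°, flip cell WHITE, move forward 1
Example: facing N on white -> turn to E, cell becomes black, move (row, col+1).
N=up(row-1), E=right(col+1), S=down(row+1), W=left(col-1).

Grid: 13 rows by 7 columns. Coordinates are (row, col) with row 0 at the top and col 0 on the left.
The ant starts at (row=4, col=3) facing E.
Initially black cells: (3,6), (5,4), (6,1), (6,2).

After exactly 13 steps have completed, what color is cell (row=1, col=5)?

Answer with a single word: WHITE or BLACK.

Answer: WHITE

Derivation:
Step 1: on WHITE (4,3): turn R to S, flip to black, move to (5,3). |black|=5
Step 2: on WHITE (5,3): turn R to W, flip to black, move to (5,2). |black|=6
Step 3: on WHITE (5,2): turn R to N, flip to black, move to (4,2). |black|=7
Step 4: on WHITE (4,2): turn R to E, flip to black, move to (4,3). |black|=8
Step 5: on BLACK (4,3): turn L to N, flip to white, move to (3,3). |black|=7
Step 6: on WHITE (3,3): turn R to E, flip to black, move to (3,4). |black|=8
Step 7: on WHITE (3,4): turn R to S, flip to black, move to (4,4). |black|=9
Step 8: on WHITE (4,4): turn R to W, flip to black, move to (4,3). |black|=10
Step 9: on WHITE (4,3): turn R to N, flip to black, move to (3,3). |black|=11
Step 10: on BLACK (3,3): turn L to W, flip to white, move to (3,2). |black|=10
Step 11: on WHITE (3,2): turn R to N, flip to black, move to (2,2). |black|=11
Step 12: on WHITE (2,2): turn R to E, flip to black, move to (2,3). |black|=12
Step 13: on WHITE (2,3): turn R to S, flip to black, move to (3,3). |black|=13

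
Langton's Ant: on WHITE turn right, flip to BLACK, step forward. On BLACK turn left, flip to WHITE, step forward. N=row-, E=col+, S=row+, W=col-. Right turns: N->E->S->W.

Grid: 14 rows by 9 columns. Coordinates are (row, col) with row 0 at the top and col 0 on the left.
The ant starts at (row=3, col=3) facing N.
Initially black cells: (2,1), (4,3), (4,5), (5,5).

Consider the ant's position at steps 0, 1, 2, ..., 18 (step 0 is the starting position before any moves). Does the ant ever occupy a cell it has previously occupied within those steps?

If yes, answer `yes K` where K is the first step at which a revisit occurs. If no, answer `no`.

Answer: yes 7

Derivation:
Step 1: on WHITE (3,3): turn R to E, flip to black, move to (3,4). |black|=5 — new cell
Step 2: on WHITE (3,4): turn R to S, flip to black, move to (4,4). |black|=6 — new cell
Step 3: on WHITE (4,4): turn R to W, flip to black, move to (4,3). |black|=7 — new cell
Step 4: on BLACK (4,3): turn L to S, flip to white, move to (5,3). |black|=6 — new cell
Step 5: on WHITE (5,3): turn R to W, flip to black, move to (5,2). |black|=7 — new cell
Step 6: on WHITE (5,2): turn R to N, flip to black, move to (4,2). |black|=8 — new cell
Step 7: on WHITE (4,2): turn R to E, flip to black, move to (4,3). |black|=9 — REVISIT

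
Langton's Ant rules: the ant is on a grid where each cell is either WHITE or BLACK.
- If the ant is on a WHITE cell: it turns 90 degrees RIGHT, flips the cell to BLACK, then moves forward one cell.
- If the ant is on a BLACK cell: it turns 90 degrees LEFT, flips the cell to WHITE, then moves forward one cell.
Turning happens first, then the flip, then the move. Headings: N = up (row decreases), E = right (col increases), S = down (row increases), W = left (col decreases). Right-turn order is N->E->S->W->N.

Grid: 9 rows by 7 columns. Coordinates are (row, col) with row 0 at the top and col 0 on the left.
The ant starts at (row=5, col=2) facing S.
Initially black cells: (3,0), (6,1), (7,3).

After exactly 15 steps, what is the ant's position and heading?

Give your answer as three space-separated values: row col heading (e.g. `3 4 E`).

Answer: 4 2 W

Derivation:
Step 1: on WHITE (5,2): turn R to W, flip to black, move to (5,1). |black|=4
Step 2: on WHITE (5,1): turn R to N, flip to black, move to (4,1). |black|=5
Step 3: on WHITE (4,1): turn R to E, flip to black, move to (4,2). |black|=6
Step 4: on WHITE (4,2): turn R to S, flip to black, move to (5,2). |black|=7
Step 5: on BLACK (5,2): turn L to E, flip to white, move to (5,3). |black|=6
Step 6: on WHITE (5,3): turn R to S, flip to black, move to (6,3). |black|=7
Step 7: on WHITE (6,3): turn R to W, flip to black, move to (6,2). |black|=8
Step 8: on WHITE (6,2): turn R to N, flip to black, move to (5,2). |black|=9
Step 9: on WHITE (5,2): turn R to E, flip to black, move to (5,3). |black|=10
Step 10: on BLACK (5,3): turn L to N, flip to white, move to (4,3). |black|=9
Step 11: on WHITE (4,3): turn R to E, flip to black, move to (4,4). |black|=10
Step 12: on WHITE (4,4): turn R to S, flip to black, move to (5,4). |black|=11
Step 13: on WHITE (5,4): turn R to W, flip to black, move to (5,3). |black|=12
Step 14: on WHITE (5,3): turn R to N, flip to black, move to (4,3). |black|=13
Step 15: on BLACK (4,3): turn L to W, flip to white, move to (4,2). |black|=12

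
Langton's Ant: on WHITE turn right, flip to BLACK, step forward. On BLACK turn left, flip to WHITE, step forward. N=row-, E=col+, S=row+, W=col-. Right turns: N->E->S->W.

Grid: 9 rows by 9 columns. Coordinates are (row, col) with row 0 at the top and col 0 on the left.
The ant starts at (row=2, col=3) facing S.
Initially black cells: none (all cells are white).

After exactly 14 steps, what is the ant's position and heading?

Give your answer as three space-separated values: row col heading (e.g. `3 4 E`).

Answer: 1 4 N

Derivation:
Step 1: on WHITE (2,3): turn R to W, flip to black, move to (2,2). |black|=1
Step 2: on WHITE (2,2): turn R to N, flip to black, move to (1,2). |black|=2
Step 3: on WHITE (1,2): turn R to E, flip to black, move to (1,3). |black|=3
Step 4: on WHITE (1,3): turn R to S, flip to black, move to (2,3). |black|=4
Step 5: on BLACK (2,3): turn L to E, flip to white, move to (2,4). |black|=3
Step 6: on WHITE (2,4): turn R to S, flip to black, move to (3,4). |black|=4
Step 7: on WHITE (3,4): turn R to W, flip to black, move to (3,3). |black|=5
Step 8: on WHITE (3,3): turn R to N, flip to black, move to (2,3). |black|=6
Step 9: on WHITE (2,3): turn R to E, flip to black, move to (2,4). |black|=7
Step 10: on BLACK (2,4): turn L to N, flip to white, move to (1,4). |black|=6
Step 11: on WHITE (1,4): turn R to E, flip to black, move to (1,5). |black|=7
Step 12: on WHITE (1,5): turn R to S, flip to black, move to (2,5). |black|=8
Step 13: on WHITE (2,5): turn R to W, flip to black, move to (2,4). |black|=9
Step 14: on WHITE (2,4): turn R to N, flip to black, move to (1,4). |black|=10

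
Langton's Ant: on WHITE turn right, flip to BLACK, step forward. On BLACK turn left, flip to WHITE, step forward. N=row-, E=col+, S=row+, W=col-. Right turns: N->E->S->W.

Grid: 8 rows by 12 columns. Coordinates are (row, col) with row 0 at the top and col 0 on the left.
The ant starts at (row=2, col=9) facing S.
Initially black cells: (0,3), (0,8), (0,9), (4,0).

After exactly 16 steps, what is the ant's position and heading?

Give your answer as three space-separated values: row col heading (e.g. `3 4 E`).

Step 1: on WHITE (2,9): turn R to W, flip to black, move to (2,8). |black|=5
Step 2: on WHITE (2,8): turn R to N, flip to black, move to (1,8). |black|=6
Step 3: on WHITE (1,8): turn R to E, flip to black, move to (1,9). |black|=7
Step 4: on WHITE (1,9): turn R to S, flip to black, move to (2,9). |black|=8
Step 5: on BLACK (2,9): turn L to E, flip to white, move to (2,10). |black|=7
Step 6: on WHITE (2,10): turn R to S, flip to black, move to (3,10). |black|=8
Step 7: on WHITE (3,10): turn R to W, flip to black, move to (3,9). |black|=9
Step 8: on WHITE (3,9): turn R to N, flip to black, move to (2,9). |black|=10
Step 9: on WHITE (2,9): turn R to E, flip to black, move to (2,10). |black|=11
Step 10: on BLACK (2,10): turn L to N, flip to white, move to (1,10). |black|=10
Step 11: on WHITE (1,10): turn R to E, flip to black, move to (1,11). |black|=11
Step 12: on WHITE (1,11): turn R to S, flip to black, move to (2,11). |black|=12
Step 13: on WHITE (2,11): turn R to W, flip to black, move to (2,10). |black|=13
Step 14: on WHITE (2,10): turn R to N, flip to black, move to (1,10). |black|=14
Step 15: on BLACK (1,10): turn L to W, flip to white, move to (1,9). |black|=13
Step 16: on BLACK (1,9): turn L to S, flip to white, move to (2,9). |black|=12

Answer: 2 9 S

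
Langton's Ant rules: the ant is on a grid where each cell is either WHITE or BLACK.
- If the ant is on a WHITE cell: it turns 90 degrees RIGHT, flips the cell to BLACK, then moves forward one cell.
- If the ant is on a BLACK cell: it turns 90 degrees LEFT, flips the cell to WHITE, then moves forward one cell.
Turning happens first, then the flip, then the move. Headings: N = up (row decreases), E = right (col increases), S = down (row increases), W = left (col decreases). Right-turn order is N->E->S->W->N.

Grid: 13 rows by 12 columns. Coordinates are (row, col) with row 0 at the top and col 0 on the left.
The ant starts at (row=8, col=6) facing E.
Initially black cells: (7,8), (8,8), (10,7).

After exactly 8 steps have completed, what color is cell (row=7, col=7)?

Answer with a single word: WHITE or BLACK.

Answer: BLACK

Derivation:
Step 1: on WHITE (8,6): turn R to S, flip to black, move to (9,6). |black|=4
Step 2: on WHITE (9,6): turn R to W, flip to black, move to (9,5). |black|=5
Step 3: on WHITE (9,5): turn R to N, flip to black, move to (8,5). |black|=6
Step 4: on WHITE (8,5): turn R to E, flip to black, move to (8,6). |black|=7
Step 5: on BLACK (8,6): turn L to N, flip to white, move to (7,6). |black|=6
Step 6: on WHITE (7,6): turn R to E, flip to black, move to (7,7). |black|=7
Step 7: on WHITE (7,7): turn R to S, flip to black, move to (8,7). |black|=8
Step 8: on WHITE (8,7): turn R to W, flip to black, move to (8,6). |black|=9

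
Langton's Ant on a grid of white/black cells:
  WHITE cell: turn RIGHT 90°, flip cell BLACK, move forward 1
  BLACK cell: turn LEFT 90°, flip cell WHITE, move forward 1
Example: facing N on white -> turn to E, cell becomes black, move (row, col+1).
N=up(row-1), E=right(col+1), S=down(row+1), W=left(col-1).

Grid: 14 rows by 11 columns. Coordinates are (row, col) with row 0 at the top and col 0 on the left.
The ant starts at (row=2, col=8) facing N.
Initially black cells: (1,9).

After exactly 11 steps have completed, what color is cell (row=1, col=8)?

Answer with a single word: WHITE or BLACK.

Answer: BLACK

Derivation:
Step 1: on WHITE (2,8): turn R to E, flip to black, move to (2,9). |black|=2
Step 2: on WHITE (2,9): turn R to S, flip to black, move to (3,9). |black|=3
Step 3: on WHITE (3,9): turn R to W, flip to black, move to (3,8). |black|=4
Step 4: on WHITE (3,8): turn R to N, flip to black, move to (2,8). |black|=5
Step 5: on BLACK (2,8): turn L to W, flip to white, move to (2,7). |black|=4
Step 6: on WHITE (2,7): turn R to N, flip to black, move to (1,7). |black|=5
Step 7: on WHITE (1,7): turn R to E, flip to black, move to (1,8). |black|=6
Step 8: on WHITE (1,8): turn R to S, flip to black, move to (2,8). |black|=7
Step 9: on WHITE (2,8): turn R to W, flip to black, move to (2,7). |black|=8
Step 10: on BLACK (2,7): turn L to S, flip to white, move to (3,7). |black|=7
Step 11: on WHITE (3,7): turn R to W, flip to black, move to (3,6). |black|=8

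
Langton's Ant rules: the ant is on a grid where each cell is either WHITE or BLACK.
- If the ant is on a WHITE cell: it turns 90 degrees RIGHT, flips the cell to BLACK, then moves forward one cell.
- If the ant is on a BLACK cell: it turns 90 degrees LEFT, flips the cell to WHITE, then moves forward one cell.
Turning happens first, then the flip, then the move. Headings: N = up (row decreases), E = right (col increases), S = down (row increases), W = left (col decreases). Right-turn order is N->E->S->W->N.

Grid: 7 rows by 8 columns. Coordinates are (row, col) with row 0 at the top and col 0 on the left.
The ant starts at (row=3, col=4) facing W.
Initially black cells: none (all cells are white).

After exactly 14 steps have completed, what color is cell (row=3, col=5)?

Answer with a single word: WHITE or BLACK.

Answer: BLACK

Derivation:
Step 1: on WHITE (3,4): turn R to N, flip to black, move to (2,4). |black|=1
Step 2: on WHITE (2,4): turn R to E, flip to black, move to (2,5). |black|=2
Step 3: on WHITE (2,5): turn R to S, flip to black, move to (3,5). |black|=3
Step 4: on WHITE (3,5): turn R to W, flip to black, move to (3,4). |black|=4
Step 5: on BLACK (3,4): turn L to S, flip to white, move to (4,4). |black|=3
Step 6: on WHITE (4,4): turn R to W, flip to black, move to (4,3). |black|=4
Step 7: on WHITE (4,3): turn R to N, flip to black, move to (3,3). |black|=5
Step 8: on WHITE (3,3): turn R to E, flip to black, move to (3,4). |black|=6
Step 9: on WHITE (3,4): turn R to S, flip to black, move to (4,4). |black|=7
Step 10: on BLACK (4,4): turn L to E, flip to white, move to (4,5). |black|=6
Step 11: on WHITE (4,5): turn R to S, flip to black, move to (5,5). |black|=7
Step 12: on WHITE (5,5): turn R to W, flip to black, move to (5,4). |black|=8
Step 13: on WHITE (5,4): turn R to N, flip to black, move to (4,4). |black|=9
Step 14: on WHITE (4,4): turn R to E, flip to black, move to (4,5). |black|=10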